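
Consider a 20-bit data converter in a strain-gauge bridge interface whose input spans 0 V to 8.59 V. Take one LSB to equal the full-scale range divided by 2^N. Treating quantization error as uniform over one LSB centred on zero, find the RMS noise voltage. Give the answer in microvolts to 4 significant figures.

2.365 µV

Span = 8.59 V.
One LSB is 8.59 V / 1048576 = 8.19206 µV.
σ_q = LSB/√12 = 8.19206 µV/3.4641 = 2.365 µV.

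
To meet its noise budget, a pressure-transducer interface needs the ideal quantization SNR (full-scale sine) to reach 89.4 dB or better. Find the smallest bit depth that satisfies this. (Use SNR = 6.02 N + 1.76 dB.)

Solving 6.02 N ≥ 89.4 − 1.76: N ≥ 14.558. Round up → N = 15.

15 bits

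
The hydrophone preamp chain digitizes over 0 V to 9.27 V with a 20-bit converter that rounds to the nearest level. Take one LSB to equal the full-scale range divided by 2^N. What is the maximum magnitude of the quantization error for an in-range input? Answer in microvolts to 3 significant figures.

4.42 µV

Full-scale range = 9.27 V.
One LSB is 9.27 V / 1048576 = 8.8406 µV.
Worst-case error for round-to-nearest is half an LSB: 4.42 µV.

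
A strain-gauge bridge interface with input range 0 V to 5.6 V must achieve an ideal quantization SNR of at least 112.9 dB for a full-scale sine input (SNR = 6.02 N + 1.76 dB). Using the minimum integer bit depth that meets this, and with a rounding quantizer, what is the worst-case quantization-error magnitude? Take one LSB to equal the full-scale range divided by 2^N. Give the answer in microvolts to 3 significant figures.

Full-scale range = 5.6 V.
Required N = ⌈(112.9 − 1.76)/6.02⌉ = ⌈18.462⌉ = 19.
LSB = 5.6 V ÷ 2^19 = 5.6/524288 V = 10.681 µV.
Max error for round-to-nearest is LSB/2 = 5.34 µV.

5.34 µV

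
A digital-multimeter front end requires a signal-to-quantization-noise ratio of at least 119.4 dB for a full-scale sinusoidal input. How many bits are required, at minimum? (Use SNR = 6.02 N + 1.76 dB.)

N ≥ (119.4 − 1.76)/6.02 = 19.542 → N_min = 20.

20 bits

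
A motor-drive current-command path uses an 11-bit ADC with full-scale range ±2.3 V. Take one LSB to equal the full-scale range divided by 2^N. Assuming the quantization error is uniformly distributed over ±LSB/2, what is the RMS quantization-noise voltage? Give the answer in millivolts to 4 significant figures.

0.6484 mV

Range = 2.3 − (-2.3) = 4.6 V.
One LSB is 4.6 V / 2048 = 2.24609 mV.
σ_q = LSB/√12 = 2.24609 mV/3.4641 = 0.6484 mV.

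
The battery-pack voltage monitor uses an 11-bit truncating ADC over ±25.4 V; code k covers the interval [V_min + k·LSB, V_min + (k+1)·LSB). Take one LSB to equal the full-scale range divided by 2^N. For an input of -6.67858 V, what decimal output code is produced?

754

Full-scale range = 25.4 V − (-25.4 V) = 50.8 V. LSB = 50.8 V / 2^11 ≈ 24.80 mV.
(V_in − V_min) × 2^11/range = (-6.67858 − (-25.4)) × 2048/50.8 = 754.753.
Floor → code = 754.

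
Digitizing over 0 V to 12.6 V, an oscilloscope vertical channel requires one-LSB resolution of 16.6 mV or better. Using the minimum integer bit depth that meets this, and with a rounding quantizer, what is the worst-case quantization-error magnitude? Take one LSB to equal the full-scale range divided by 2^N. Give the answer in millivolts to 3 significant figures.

6.15 mV

Full-scale range = 12.6 V.
Levels needed ≥ 12.6/16.6 mV = 759.0. 2^10 = 1024 suffices, so N_min = 10.
LSB = 12.6 V ÷ 2^10 = 12.6/1024 V = 12.305 mV.
Half an LSB is 6.15 mV.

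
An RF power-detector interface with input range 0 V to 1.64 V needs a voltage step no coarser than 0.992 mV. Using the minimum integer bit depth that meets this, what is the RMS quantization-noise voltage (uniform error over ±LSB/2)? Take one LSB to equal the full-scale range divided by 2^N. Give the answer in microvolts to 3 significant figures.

231 µV

V_FS = 1.64 V.
Required number of levels: 1.64/0.992 mV = 1653.2; smallest N with 2^N ≥ that is 11.
LSB = 1.64 V / 2^11 = 0.80078 mV.
RMS noise = LSB/√12 = 231 µV.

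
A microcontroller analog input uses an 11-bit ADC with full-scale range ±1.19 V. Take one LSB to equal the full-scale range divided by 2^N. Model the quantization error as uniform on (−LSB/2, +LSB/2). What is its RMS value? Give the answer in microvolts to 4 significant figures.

Range = 1.19 − (-1.19) = 2.38 V.
LSB = 2.38 V ÷ 2^11 = 2.38/2048 V = 1.16211 mV.
V_rms = LSB/√12 = 1.16211 mV / √12 = 335.5 µV.

335.5 µV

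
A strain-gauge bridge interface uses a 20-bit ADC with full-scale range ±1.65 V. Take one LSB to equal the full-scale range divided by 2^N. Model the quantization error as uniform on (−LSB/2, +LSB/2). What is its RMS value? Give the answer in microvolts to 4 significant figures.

Range = 1.65 − (-1.65) = 3.3 V.
LSB = 3.3 V ÷ 2^20 = 3.3/1048576 V = 3.14713 µV.
For a uniform distribution on [−LSB/2, +LSB/2], V_rms = LSB/√12 = 3.14713 µV/3.4641 = 0.9085 µV.

0.9085 µV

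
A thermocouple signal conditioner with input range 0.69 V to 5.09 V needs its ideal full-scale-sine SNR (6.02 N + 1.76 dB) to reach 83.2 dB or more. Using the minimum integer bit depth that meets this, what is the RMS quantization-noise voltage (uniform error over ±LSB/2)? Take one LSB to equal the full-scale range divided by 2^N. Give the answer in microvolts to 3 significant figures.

Full-scale range = 5.09 V − (0.69 V) = 4.4 V.
N ≥ (83.2 − 1.76)/6.02 = 13.528 → N_min = 14.
Step size = 4.4/16384 V = 268.55 µV.
V_rms = LSB/√12 = 77.5 µV.

77.5 µV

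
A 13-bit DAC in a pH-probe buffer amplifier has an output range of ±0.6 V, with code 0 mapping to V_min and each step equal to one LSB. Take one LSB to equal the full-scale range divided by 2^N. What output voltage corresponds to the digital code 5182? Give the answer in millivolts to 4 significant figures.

159.1 mV

Full-scale range = 0.6 V − (-0.6 V) = 1.2 V. LSB = 1.2 V / 2^13.
V_out = V_min + code × LSB = -0.6 V + 5182 × 1.2 V / 8192
      = -0.6 V + 0.759082 V = 0.159082 V.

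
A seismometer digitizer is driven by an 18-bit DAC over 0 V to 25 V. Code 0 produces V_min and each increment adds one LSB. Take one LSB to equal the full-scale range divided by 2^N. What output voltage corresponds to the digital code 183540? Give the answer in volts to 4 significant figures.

17.50 V

Range is 25 V. LSB = 25 V / 2^18.
V_out = 0 + 183540 × (25/262144) V
      = 0 V + 17.5037 V = 17.5037 V.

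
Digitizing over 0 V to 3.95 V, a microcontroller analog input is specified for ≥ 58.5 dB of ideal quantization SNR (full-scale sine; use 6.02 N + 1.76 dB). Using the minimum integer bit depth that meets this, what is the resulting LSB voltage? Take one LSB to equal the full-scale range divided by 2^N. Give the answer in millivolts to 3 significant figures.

Span = 3.95 V.
6.02 N + 1.76 ≥ 58.5 gives N ≥ 9.425, so the minimum integer is 10.
Step size = 3.95/1024 V = 3.86 mV.

3.86 mV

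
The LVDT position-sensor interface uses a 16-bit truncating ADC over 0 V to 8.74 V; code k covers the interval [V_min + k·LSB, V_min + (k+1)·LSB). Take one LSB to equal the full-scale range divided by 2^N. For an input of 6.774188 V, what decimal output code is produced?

50795

V_FS = 8.74 V. LSB = 8.74 V / 2^16 ≈ 133.4 µV.
(V_in − V_min) × 2^16/range = (6.774188 − (0)) × 65536/8.74 = 50795.559.
Floor → code = 50795.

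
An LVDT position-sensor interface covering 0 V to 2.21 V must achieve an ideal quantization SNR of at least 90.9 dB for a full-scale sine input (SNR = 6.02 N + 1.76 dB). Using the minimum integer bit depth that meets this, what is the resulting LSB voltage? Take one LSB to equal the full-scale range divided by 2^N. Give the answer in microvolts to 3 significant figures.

Range is 2.21 V.
N ≥ (90.9 − 1.76)/6.02 = 14.807 → N_min = 15.
LSB = 2.21 V ÷ 2^15 = 2.21/32768 V = 67.4 µV.

67.4 µV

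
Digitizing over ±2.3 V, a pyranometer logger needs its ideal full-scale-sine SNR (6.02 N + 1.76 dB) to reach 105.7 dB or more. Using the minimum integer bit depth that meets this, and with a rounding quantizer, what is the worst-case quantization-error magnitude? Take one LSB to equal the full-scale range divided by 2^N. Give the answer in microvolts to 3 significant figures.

8.77 µV

The full-scale span is 2.3 − (-2.3) = 4.6 V.
Required N = ⌈(105.7 − 1.76)/6.02⌉ = ⌈17.266⌉ = 18.
LSB = 4.6 V / 2^18 = 17.548 µV.
|e|_max = LSB/2 = 8.77 µV.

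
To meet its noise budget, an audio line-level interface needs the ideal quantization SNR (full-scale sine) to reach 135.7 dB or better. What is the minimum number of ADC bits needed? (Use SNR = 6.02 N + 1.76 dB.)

Required N = ⌈(135.7 − 1.76)/6.02⌉ = ⌈22.249⌉ = 23.

23 bits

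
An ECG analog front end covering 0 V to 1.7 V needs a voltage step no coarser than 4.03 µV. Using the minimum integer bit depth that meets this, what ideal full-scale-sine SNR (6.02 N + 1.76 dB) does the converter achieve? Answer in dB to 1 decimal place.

116.1 dB

V_FS = 1.7 V.
1.7 V / 4.03 µV = 421800. Since 2^18 = 262144 and 2^19 = 524288, N = 19.
SNR = 6.02 × 19 + 1.76 = 116.14 dB.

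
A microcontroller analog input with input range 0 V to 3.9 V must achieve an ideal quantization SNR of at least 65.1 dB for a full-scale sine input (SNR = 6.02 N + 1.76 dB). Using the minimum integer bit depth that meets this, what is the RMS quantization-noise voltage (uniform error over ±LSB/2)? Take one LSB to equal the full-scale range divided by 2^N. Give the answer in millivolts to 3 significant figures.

Range is 3.9 V.
6.02 N + 1.76 ≥ 65.1 gives N ≥ 10.522, so the minimum integer is 11.
Step size = 3.9/2048 V = 1.9043 mV.
RMS noise = LSB/√12 = 0.550 mV.

0.550 mV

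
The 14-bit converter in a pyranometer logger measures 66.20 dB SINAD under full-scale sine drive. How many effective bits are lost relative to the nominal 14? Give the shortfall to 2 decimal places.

3.30 bits

ENOB = (SINAD − 1.76)/6.02 = (66.20 − 1.76)/6.02 = 10.7043 bits.
14 − 10.7043 = 3.30 bits below nominal.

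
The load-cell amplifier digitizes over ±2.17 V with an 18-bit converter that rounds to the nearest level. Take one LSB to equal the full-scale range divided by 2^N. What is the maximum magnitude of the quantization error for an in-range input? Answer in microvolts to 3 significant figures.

8.28 µV

Full-scale range = 2.17 V − (-2.17 V) = 4.34 V.
LSB = 4.34 V / 2^18 = 16.556 µV.
|e|_max = LSB/2 = 8.28 µV.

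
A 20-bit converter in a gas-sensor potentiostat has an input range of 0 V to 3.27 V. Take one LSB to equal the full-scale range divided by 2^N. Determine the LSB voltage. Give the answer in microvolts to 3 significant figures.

3.12 µV

Span = 3.27 V.
There are 2^20 = 1048576 steps.
Step size = 3.27/1048576 V = 3.12 µV.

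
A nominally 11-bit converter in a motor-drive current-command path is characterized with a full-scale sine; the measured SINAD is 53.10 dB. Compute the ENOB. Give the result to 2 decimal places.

8.53 bits

Inverting SNR = 6.02 N + 1.76: N_eff = (53.10 − 1.76)/6.02 = 8.5282.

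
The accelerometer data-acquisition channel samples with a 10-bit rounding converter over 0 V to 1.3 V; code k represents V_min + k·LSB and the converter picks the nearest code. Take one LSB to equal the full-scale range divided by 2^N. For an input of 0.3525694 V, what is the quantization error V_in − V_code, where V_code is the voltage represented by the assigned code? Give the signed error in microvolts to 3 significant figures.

−360 µV

Span = 1.3 V. LSB = 1.3 V / 2^10 ≈ 1.270 mV.
(V_in − V_min)/LSB = (0.3525694 − (0)) × 1024/1.3 = 277.7162 → nearest code k = 278.
V_code = V_min + k × range/2^10 = 0 + 278 × 1.3/1024 = 0.3529296875 V.
e = 0.3525694 − (0.3529296875) = −360 µV.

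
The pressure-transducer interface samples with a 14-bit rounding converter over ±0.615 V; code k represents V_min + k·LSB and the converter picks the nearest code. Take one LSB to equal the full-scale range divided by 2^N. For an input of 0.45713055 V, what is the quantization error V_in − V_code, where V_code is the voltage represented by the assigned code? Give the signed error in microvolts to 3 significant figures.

The full-scale span is 0.615 − (-0.615) = 1.23 V. LSB = 1.23 V / 2^14 ≈ 75.07 µV.
(0.45713055 − (-0.615)) / LSB = 1.07213055 × 16384/1.23 = 14281.1276. Nearest integer: k = 14281.
Reconstructed level: -0.615 + 14281 × 1.23/16384 V = 0.45712097168 V.
Error = V_in − V_code = 0.45713055 − (0.45712097168) = +9.58 µV.

+9.58 µV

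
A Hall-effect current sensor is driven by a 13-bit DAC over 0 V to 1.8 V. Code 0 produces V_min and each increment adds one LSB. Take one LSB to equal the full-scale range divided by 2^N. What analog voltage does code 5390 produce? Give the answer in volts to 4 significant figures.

Range is 1.8 V. LSB = 1.8 V / 2^13.
Output = V_min + (5390/8192) × range = 0 + 0.657959 × 1.8 V
      = 0 + 1.18433 = 1.18433 V.

1.184 V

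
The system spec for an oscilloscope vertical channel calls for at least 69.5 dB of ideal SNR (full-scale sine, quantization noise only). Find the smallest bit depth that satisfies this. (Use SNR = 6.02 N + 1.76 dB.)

Solving 6.02 N ≥ 69.5 − 1.76: N ≥ 11.252. Round up → N = 12.

12 bits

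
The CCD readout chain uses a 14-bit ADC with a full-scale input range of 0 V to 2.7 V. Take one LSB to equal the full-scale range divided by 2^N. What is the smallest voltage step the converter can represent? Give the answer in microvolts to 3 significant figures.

Span = 2.7 V.
2^14 = 16384 levels.
One LSB is 2.7 V / 16384 = 165 µV.

165 µV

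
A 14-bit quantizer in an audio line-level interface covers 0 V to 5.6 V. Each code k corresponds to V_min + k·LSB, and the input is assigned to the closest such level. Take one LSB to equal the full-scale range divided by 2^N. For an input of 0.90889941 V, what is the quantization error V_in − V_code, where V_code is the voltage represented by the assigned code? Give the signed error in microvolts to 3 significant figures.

Range is 5.6 V. LSB = 5.6 V / 2^14 ≈ 341.8 µV.
(0.90889941 − (0)) / LSB = 0.90889941 × 16384/5.6 = 2659.1800. Nearest integer: k = 2659.
Reconstructed level: 0 + 2659 × 5.6/16384 V = 0.90883789063 V.
e = 0.90889941 − (0.90883789063) = +61.5 µV.

+61.5 µV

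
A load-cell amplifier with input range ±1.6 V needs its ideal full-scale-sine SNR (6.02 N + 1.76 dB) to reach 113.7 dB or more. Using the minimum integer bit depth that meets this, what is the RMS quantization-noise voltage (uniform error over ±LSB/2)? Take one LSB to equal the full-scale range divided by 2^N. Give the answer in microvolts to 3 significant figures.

Span: 1.6 V − (-1.6 V) = 3.2 V.
Required N = ⌈(113.7 − 1.76)/6.02⌉ = ⌈18.595⌉ = 19.
One LSB is 3.2 V / 524288 = 6.1035 µV.
V_rms = LSB/√12 = 1.76 µV.

1.76 µV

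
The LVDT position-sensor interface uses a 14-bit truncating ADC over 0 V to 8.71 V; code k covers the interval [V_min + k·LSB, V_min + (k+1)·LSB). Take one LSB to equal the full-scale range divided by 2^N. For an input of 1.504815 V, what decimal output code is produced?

2830

Span = 8.71 V. LSB = 8.71 V / 2^14 ≈ 0.5316 mV.
(V_in − V_min) × 2^14/range = (1.504815 − (0)) × 16384/8.71 = 2830.642.
Floor → code = 2830.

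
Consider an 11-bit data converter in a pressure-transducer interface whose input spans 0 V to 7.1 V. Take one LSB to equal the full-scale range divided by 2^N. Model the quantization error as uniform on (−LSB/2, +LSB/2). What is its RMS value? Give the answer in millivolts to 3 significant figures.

Span = 7.1 V.
One LSB is 7.1 V / 2048 = 3.4668 mV.
σ_q = LSB/√12 = 3.4668 mV/3.4641 = 1.00 mV.

1.00 mV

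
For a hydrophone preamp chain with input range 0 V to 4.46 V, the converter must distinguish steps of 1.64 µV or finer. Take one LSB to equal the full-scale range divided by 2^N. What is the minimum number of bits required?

Range is 4.46 V.
Required number of levels: 4.46/1.64 µV = 2.7195e6; smallest N with 2^N ≥ that is 22.

22 bits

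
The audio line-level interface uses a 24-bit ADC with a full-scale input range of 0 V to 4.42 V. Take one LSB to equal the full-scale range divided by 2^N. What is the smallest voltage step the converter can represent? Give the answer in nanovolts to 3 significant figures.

Range is 4.42 V.
There are 2^24 = 16777216 steps.
One LSB is 4.42 V / 16777216 = 263 nV.

263 nV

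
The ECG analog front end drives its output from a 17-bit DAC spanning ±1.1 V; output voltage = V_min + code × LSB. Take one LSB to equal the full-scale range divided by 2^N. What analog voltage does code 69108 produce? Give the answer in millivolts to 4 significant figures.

Full-scale range = 1.1 V − (-1.1 V) = 2.2 V. LSB = 2.2 V / 2^17.
Output = V_min + (69108/131072) × range = -1.1 + 0.527252 × 2.2 V
      = -1.1 V + 1.15995 V = 0.0599548 V.

59.95 mV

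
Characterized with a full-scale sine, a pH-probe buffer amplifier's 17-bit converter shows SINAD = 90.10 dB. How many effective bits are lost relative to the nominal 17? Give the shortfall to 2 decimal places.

N_eff = (90.10 − 1.76)/6.02 = 14.6744 bits.
17 − 14.6744 = 2.33 bits below nominal.

2.33 bits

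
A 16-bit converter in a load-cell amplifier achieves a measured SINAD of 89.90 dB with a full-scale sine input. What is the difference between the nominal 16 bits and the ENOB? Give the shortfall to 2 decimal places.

1.36 bits

Effective bits = (89.90 − 1.76)/6.02 = 14.6412.
Lost resolution: 16 − 14.6412 = 1.3588 bits.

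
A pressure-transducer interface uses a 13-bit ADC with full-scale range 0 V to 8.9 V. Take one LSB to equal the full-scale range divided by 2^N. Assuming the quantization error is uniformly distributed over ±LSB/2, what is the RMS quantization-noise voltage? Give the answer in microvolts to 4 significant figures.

Range is 8.9 V.
LSB = 8.9 V / 2^13 = 1.08643 mV.
σ_q = LSB/√12 = 1.08643 mV/3.4641 = 313.6 µV.

313.6 µV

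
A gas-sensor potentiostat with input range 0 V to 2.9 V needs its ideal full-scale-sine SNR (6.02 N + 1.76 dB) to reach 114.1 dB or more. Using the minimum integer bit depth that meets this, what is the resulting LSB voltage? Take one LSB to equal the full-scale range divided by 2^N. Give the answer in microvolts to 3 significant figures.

V_FS = 2.9 V.
6.02 N + 1.76 ≥ 114.1 gives N ≥ 18.661, so the minimum integer is 19.
One LSB is 2.9 V / 524288 = 5.53 µV.

5.53 µV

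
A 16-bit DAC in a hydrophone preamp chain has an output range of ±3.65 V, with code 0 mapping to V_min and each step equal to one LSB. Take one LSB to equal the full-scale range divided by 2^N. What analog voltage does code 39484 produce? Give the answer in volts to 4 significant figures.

0.7481 V

Range = 3.65 − (-3.65) = 7.3 V. LSB = 7.3 V / 2^16.
Output = V_min + (39484/65536) × range = -3.65 + 0.602478 × 7.3 V
      = -3.65 + 4.39809 = 0.748090 V.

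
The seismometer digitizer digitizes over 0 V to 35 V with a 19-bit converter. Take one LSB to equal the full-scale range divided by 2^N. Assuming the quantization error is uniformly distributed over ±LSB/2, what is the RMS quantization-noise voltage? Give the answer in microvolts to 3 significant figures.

19.3 µV

Full-scale range = 35 V.
LSB = 35 V ÷ 2^19 = 35/524288 V = 66.757 µV.
V_rms = LSB/√12 = 66.757 µV / √12 = 19.3 µV.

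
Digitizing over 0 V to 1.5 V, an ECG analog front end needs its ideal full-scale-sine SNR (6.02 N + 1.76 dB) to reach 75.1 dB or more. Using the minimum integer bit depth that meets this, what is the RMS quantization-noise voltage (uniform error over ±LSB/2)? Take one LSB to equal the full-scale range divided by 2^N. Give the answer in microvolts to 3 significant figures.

52.9 µV

Span = 1.5 V.
Required N = ⌈(75.1 − 1.76)/6.02⌉ = ⌈12.183⌉ = 13.
LSB = 1.5 V / 2^13 = 183.11 µV.
V_rms = LSB/√12 = 52.9 µV.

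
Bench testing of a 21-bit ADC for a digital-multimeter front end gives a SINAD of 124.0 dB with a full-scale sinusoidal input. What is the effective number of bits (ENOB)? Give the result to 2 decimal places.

20.31 bits

ENOB = (SINAD − 1.76) / 6.02 = (124.0 − 1.76) / 6.02 = 122.24 / 6.02 = 20.3056.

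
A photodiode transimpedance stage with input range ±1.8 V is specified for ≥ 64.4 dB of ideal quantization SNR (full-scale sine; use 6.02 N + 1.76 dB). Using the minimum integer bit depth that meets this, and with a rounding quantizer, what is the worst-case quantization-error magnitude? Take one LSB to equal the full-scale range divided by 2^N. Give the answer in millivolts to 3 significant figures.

0.879 mV

The full-scale span is 1.8 − (-1.8) = 3.6 V.
Required N = ⌈(64.4 − 1.76)/6.02⌉ = ⌈10.405⌉ = 11.
Step size = 3.6/2048 V = 1.7578 mV.
Max error for round-to-nearest is LSB/2 = 0.879 mV.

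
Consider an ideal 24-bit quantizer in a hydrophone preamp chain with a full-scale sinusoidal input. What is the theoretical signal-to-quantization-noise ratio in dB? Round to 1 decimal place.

146.2 dB

Ideal quantization SNR: 6.02 × 24 + 1.76 dB = 146.2 dB.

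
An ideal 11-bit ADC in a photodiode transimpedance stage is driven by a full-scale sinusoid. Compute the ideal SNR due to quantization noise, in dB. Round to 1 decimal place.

68.0 dB

For an ideal N-bit converter with full-scale sine input, SNR = 6.02 N + 1.76 dB. SNR = 6.02 × 11 + 1.76 = 66.22 + 1.76 = 67.98 dB.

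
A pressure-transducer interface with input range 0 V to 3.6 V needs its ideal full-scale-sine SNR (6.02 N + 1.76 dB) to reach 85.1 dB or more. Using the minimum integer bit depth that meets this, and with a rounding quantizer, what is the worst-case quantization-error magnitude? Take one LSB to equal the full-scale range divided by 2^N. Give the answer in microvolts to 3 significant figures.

Range is 3.6 V.
Solving 6.02 N ≥ 85.1 − 1.76: N ≥ 13.844. Round up → N = 14.
One LSB is 3.6 V / 16384 = 219.73 µV.
Max error for round-to-nearest is LSB/2 = 110 µV.

110 µV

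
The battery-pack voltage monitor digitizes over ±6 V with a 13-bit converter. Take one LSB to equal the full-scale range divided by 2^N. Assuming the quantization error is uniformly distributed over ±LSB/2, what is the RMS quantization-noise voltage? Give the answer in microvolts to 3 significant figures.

423 µV

Full-scale range = 6 V − (-6 V) = 12 V.
One LSB is 12 V / 8192 = 1.4648 mV.
RMS of a uniform error over width LSB is LSB/√12 = 423 µV.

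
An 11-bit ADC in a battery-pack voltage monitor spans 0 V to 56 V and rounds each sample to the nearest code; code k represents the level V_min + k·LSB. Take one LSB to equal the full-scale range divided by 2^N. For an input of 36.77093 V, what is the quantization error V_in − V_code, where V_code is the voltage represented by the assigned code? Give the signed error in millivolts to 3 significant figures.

−6.41 mV

Full-scale range = 56 V. LSB = 56 V / 2^11 ≈ 27.34 mV.
Position in LSBs: (36.77093 − (0)) × 2048/56 = 1344.7654; rounding gives k = 1345.
V_code = 0 + (1345/2048) × 56 = 36.77734375 V.
Error = V_in − V_code = 36.77093 − (36.77734375) = −6.41 mV.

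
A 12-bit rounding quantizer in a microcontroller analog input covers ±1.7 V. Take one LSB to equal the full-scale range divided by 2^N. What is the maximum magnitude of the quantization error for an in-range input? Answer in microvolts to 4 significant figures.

415.0 µV

The full-scale span is 1.7 − (-1.7) = 3.4 V.
LSB = 3.4 V / 2^12 = 0.830078 mV.
A rounding quantizer has |error| ≤ LSB/2 = 415.0 µV.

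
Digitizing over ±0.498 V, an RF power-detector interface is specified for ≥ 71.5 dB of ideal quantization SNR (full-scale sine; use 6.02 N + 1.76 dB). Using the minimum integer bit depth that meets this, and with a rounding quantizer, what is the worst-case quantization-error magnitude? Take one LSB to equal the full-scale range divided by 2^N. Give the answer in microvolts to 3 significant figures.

122 µV

Span: 0.498 V − (-0.498 V) = 0.996 V.
Solving 6.02 N ≥ 71.5 − 1.76: N ≥ 11.585. Round up → N = 12.
LSB = 0.996 V ÷ 2^12 = 0.996/4096 V = 243.16 µV.
Half an LSB is 122 µV.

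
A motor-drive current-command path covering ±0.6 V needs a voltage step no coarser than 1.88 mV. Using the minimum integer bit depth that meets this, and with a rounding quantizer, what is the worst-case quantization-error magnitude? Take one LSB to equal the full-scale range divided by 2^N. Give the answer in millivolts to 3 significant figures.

Range = 0.6 − (-0.6) = 1.2 V.
Need 2^N ≥ 1.2 V / 1.88 mV = 638.3 → N_min = 10.
LSB = 1.2 V ÷ 2^10 = 1.2/1024 V = 1.1719 mV.
Max error for round-to-nearest is LSB/2 = 0.586 mV.

0.586 mV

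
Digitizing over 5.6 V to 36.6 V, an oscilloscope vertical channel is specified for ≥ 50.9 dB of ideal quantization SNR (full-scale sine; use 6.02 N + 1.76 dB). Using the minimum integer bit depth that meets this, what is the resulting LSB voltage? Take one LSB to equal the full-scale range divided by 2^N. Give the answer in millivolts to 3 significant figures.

Range = 36.6 − (5.6) = 31 V.
N ≥ (50.9 − 1.76)/6.02 = 8.163 → N_min = 9.
Step size = 31/512 V = 60.5 mV.

60.5 mV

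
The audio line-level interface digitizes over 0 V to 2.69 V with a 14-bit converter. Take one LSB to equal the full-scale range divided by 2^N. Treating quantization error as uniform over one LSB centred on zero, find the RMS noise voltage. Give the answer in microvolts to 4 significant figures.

V_FS = 2.69 V.
LSB = 2.69 V / 2^14 = 164.185 µV.
V_rms = LSB/√12 = 164.185 µV / √12 = 47.40 µV.

47.40 µV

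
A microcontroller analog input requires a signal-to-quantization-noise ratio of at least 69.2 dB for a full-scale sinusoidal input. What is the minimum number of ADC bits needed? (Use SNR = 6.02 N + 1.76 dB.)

12 bits

Required N = ⌈(69.2 − 1.76)/6.02⌉ = ⌈11.203⌉ = 12.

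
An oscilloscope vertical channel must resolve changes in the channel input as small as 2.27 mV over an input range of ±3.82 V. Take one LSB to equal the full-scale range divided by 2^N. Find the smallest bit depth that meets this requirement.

12 bits

Range = 3.82 − (-3.82) = 7.64 V.
7.64 V / 2.27 mV = 3366. Since 2^11 = 2048 and 2^12 = 4096, N = 12.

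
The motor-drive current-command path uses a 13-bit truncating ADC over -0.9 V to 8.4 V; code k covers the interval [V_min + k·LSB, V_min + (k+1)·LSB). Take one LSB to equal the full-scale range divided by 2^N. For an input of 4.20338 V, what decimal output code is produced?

4495

Span: 8.4 V − (-0.9 V) = 9.3 V. LSB = 9.3 V / 2^13 ≈ 1.135 mV.
(V_in − V_min) × 2^13/range = (4.20338 − (-0.9)) × 8192/9.3 = 4495.364.
Floor → code = 4495.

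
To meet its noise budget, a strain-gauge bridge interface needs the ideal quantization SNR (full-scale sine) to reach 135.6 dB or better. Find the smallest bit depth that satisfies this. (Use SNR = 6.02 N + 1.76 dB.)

6.02 N + 1.76 ≥ 135.6 gives N ≥ 22.233, so the minimum integer is 23.

23 bits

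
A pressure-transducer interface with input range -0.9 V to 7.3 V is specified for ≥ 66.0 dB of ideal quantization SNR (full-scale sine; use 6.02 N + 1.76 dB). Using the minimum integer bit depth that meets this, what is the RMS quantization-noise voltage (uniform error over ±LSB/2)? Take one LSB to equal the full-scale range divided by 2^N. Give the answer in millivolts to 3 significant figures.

1.16 mV

Full-scale range = 7.3 V − (-0.9 V) = 8.2 V.
N ≥ (66.0 − 1.76)/6.02 = 10.671 → N_min = 11.
Step size = 8.2/2048 V = 4.0039 mV.
σ_q = LSB/√12 = 4.0039 mV/3.4641 = 1.16 mV.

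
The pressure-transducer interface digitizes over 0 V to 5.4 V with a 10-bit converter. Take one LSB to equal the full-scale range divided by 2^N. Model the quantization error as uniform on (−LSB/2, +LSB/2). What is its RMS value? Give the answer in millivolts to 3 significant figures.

1.52 mV

Span = 5.4 V.
LSB = 5.4 V / 2^10 = 5.2734 mV.
For a uniform distribution on [−LSB/2, +LSB/2], V_rms = LSB/√12 = 5.2734 mV/3.4641 = 1.52 mV.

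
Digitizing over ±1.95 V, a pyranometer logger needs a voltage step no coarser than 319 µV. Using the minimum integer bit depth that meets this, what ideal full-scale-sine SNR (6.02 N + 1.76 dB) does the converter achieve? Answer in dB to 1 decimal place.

86.0 dB

Span: 1.95 V − (-1.95 V) = 3.9 V.
3.9 V / 319 µV = 12230. Since 2^13 = 8192 and 2^14 = 16384, N = 14.
SNR = 6.02 × 14 + 1.76 = 86.04 dB.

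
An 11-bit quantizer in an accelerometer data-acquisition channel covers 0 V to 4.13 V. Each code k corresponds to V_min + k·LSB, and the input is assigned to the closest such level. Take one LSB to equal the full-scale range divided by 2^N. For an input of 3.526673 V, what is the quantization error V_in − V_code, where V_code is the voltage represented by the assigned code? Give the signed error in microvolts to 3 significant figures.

Range is 4.13 V. LSB = 4.13 V / 2^11 ≈ 2.017 mV.
(V_in − V_min)/LSB = (3.526673 − (0)) × 2048/4.13 = 1748.8199 → nearest code k = 1749.
V_code = 0 + (1749/2048) × 4.13 = 3.527036133 V.
Error = V_in − V_code = 3.526673 − (3.527036133) = −363 µV.

−363 µV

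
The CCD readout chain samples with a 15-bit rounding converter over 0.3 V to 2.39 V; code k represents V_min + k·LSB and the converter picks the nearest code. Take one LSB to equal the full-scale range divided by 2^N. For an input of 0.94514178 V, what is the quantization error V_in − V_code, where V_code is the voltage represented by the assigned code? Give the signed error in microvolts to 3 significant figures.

−10.5 µV

Span: 2.39 V − (0.3 V) = 2.09 V. LSB = 2.09 V / 2^15 ≈ 63.78 µV.
Position in LSBs: (0.94514178 − (0.3)) × 32768/2.09 = 10114.8353; rounding gives k = 10115.
V_code = V_min + k × range/2^15 = 0.3 + 10115 × 2.09/32768 = 0.94515228271 V.
e = 0.94514178 − (0.94515228271) = −10.5 µV.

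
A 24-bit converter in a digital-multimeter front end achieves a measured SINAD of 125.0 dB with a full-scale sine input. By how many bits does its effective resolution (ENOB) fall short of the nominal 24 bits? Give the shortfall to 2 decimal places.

3.53 bits

Effective bits = (125.0 − 1.76)/6.02 = 20.4718.
24 − 20.4718 = 3.53 bits below nominal.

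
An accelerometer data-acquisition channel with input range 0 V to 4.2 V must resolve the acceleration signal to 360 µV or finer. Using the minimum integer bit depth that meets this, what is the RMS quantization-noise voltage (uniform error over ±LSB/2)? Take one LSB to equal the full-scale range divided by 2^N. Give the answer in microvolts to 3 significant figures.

74.0 µV

Range is 4.2 V.
Levels needed ≥ 4.2/360 µV = 11670. 2^14 = 16384 suffices, so N_min = 14.
LSB = 4.2 V ÷ 2^14 = 4.2/16384 V = 256.35 µV.
RMS noise = LSB/√12 = 74.0 µV.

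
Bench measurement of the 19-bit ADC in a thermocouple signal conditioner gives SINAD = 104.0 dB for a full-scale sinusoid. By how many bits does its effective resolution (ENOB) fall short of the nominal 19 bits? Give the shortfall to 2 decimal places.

2.02 bits

Effective bits = (104.0 − 1.76)/6.02 = 16.9834.
19 − 16.9834 = 2.02 bits below nominal.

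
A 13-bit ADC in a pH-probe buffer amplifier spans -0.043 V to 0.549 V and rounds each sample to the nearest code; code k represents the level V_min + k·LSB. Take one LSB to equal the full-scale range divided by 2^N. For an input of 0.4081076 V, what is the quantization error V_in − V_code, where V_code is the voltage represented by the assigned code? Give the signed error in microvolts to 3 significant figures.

Full-scale range = 0.549 V − (-0.043 V) = 0.592 V. LSB = 0.592 V / 2^13 ≈ 72.27 µV.
(0.4081076 − (-0.043)) / LSB = 0.4511076 × 8192/0.592 = 6242.3538. Nearest integer: k = 6242.
V_code = V_min + k × range/2^13 = -0.043 + 6242 × 0.592/8192 = 0.4080820313 V.
V_in − V_code = 0.4081076 − (0.4080820313) = +25.6 µV.

+25.6 µV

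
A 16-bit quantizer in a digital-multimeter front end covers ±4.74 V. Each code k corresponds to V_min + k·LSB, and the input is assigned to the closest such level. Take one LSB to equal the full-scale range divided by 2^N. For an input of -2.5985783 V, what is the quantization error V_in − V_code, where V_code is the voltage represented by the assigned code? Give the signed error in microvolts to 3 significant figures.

−26.1 µV

The full-scale span is 4.74 − (-4.74) = 9.48 V. LSB = 9.48 V / 2^16 ≈ 144.7 µV.
Position in LSBs: (-2.5985783 − (-4.74)) × 65536/9.48 = 14803.8199; rounding gives k = 14804.
V_code = -4.74 + (14804/65536) × 9.48 = -2.5985522461 V.
Error = V_in − V_code = -2.5985783 − (-2.5985522461) = −26.1 µV.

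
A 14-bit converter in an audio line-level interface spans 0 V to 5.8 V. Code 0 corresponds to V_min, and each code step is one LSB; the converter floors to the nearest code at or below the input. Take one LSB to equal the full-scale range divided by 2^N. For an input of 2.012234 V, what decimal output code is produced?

Full-scale range = 5.8 V. LSB = 5.8 V / 2^14 ≈ 354.0 µV.
(V_in − V_min) × 2^14/range = (2.012234 − (0)) × 16384/5.8 = 5684.214.
Floor → code = 5684.

5684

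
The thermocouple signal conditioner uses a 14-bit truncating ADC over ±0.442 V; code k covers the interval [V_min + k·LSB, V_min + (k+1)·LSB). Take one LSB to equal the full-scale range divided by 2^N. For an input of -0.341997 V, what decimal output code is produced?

1853

Full-scale range = 0.442 V − (-0.442 V) = 0.884 V. LSB = 0.884 V / 2^14 ≈ 53.96 µV.
(V_in − V_min) × 2^14/range = (-0.341997 − (-0.442)) × 16384/0.884 = 1853.449.
Floor → code = 1853.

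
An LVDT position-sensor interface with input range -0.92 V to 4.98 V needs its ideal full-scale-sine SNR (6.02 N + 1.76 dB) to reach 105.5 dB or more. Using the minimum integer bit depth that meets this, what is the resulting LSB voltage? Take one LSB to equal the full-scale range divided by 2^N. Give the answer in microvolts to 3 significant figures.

22.5 µV

Range = 4.98 − (-0.92) = 5.9 V.
6.02 N + 1.76 ≥ 105.5 gives N ≥ 17.233, so the minimum integer is 18.
One LSB is 5.9 V / 262144 = 22.5 µV.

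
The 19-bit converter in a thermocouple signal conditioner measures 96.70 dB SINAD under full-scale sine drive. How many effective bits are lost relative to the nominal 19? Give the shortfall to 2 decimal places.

3.23 bits

ENOB = (SINAD − 1.76)/6.02 = (96.70 − 1.76)/6.02 = 15.7708 bits.
Shortfall = 19 − 15.7708 = 3.2292 bits.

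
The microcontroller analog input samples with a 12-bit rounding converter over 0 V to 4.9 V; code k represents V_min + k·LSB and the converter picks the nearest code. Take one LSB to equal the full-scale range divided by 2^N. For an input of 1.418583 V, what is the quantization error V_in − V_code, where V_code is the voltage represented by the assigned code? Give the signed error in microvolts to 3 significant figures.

−216 µV

Full-scale range = 4.9 V. LSB = 4.9 V / 2^12 ≈ 1.196 mV.
Position in LSBs: (1.418583 − (0)) × 4096/4.9 = 1185.8196; rounding gives k = 1186.
V_code = V_min + k × range/2^12 = 0 + 1186 × 4.9/4096 = 1.418798828 V.
Error = V_in − V_code = 1.418583 − (1.418798828) = −216 µV.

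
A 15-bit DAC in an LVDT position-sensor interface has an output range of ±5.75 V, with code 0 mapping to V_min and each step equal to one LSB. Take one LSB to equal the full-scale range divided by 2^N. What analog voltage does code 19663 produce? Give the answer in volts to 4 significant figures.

1.151 V

The full-scale span is 5.75 − (-5.75) = 11.5 V. LSB = 11.5 V / 2^15.
V_out = V_min + code × LSB = -5.75 V + 19663 × 11.5 V / 32768
      = -5.75 V + 6.90077 V = 1.15077 V.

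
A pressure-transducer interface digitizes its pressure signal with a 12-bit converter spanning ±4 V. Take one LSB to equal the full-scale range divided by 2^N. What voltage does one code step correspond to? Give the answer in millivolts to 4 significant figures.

Range = 4 − (-4) = 8 V.
2^12 = 4096 levels.
One LSB is 8 V / 4096 = 1.953 mV.

1.953 mV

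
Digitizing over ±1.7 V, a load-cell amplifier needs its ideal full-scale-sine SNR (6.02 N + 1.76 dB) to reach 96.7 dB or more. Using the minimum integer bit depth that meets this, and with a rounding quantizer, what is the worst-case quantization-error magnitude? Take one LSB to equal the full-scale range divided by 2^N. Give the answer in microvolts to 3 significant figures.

The full-scale span is 1.7 − (-1.7) = 3.4 V.
Required N = ⌈(96.7 − 1.76)/6.02⌉ = ⌈15.771⌉ = 16.
One LSB is 3.4 V / 65536 = 51.880 µV.
Half an LSB is 25.9 µV.

25.9 µV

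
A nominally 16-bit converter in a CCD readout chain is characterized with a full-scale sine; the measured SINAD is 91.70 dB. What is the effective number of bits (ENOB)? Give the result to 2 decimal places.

(91.70 − 1.76) / 6.02 = 89.94/6.02 = 14.9402 effective bits.

14.94 bits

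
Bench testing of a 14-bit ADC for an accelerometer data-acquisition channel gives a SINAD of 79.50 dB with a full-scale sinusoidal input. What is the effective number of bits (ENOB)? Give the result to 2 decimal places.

12.91 bits

ENOB = (79.50 − 1.76)/6.02 = 12.9136 bits.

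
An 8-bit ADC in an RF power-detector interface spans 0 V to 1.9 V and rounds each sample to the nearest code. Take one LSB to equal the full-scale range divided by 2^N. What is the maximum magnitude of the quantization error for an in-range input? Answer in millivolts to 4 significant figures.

Span = 1.9 V.
Step size = 1.9/256 V = 7.42188 mV.
Worst-case error for round-to-nearest is half an LSB: 3.711 mV.

3.711 mV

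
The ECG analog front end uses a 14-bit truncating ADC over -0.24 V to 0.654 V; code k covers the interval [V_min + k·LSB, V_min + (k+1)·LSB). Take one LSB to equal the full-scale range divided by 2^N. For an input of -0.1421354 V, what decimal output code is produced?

1793

Span: 0.654 V − (-0.24 V) = 0.894 V. LSB = 0.894 V / 2^14 ≈ 54.57 µV.
V_in − V_min = -0.1421354 − (-0.24) = 0.0978646 V.
Divide by LSB: 0.0978646 × 16384/0.894 = 1793.5275.
Truncating gives code 1793.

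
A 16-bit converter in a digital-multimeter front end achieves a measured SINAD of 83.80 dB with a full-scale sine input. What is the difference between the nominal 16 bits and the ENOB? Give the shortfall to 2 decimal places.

2.37 bits

N_eff = (83.80 − 1.76)/6.02 = 13.6279 bits.
Shortfall = 16 − 13.6279 = 2.3721 bits.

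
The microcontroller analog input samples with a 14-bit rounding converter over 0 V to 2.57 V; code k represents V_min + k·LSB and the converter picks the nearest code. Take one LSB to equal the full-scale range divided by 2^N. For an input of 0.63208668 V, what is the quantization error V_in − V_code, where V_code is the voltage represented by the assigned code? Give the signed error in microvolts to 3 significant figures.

Range is 2.57 V. LSB = 2.57 V / 2^14 ≈ 156.9 µV.
(0.63208668 − (0)) / LSB = 0.63208668 × 16384/2.57 = 4029.6141. Nearest integer: k = 4030.
V_code = V_min + k × range/2^14 = 0 + 4030 × 2.57/16384 = 0.63214721680 V.
V_in − V_code = 0.63208668 − (0.63214721680) = −60.5 µV.

−60.5 µV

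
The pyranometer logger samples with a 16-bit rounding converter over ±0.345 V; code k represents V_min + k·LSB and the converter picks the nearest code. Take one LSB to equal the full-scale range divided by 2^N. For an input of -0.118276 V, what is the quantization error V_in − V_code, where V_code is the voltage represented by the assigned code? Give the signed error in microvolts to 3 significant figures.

Span: 0.345 V − (-0.345 V) = 0.69 V. LSB = 0.69 V / 2^16 ≈ 10.53 µV.
(V_in − V_min)/LSB = (-0.118276 − (-0.345)) × 65536/0.69 = 21534.1798 → nearest code k = 21534.
V_code = -0.345 + (21534/65536) × 0.69 = -0.11827789307 V.
V_in − V_code = -0.118276 − (-0.11827789307) = +1.89 µV.

+1.89 µV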